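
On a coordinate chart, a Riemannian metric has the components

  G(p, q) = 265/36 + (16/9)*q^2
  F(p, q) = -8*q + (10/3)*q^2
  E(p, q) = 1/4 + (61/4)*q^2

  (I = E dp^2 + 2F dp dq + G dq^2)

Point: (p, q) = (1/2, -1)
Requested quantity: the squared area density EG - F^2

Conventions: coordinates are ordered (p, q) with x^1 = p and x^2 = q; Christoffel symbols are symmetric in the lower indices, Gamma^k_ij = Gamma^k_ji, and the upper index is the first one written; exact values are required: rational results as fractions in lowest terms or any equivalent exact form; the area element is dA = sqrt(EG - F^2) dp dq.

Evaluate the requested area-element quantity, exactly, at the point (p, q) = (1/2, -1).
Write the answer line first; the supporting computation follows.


Answer: EG - F^2 = 317/24

E = 31/2, F = 34/3, G = 329/36; EG - F^2 = 317/24


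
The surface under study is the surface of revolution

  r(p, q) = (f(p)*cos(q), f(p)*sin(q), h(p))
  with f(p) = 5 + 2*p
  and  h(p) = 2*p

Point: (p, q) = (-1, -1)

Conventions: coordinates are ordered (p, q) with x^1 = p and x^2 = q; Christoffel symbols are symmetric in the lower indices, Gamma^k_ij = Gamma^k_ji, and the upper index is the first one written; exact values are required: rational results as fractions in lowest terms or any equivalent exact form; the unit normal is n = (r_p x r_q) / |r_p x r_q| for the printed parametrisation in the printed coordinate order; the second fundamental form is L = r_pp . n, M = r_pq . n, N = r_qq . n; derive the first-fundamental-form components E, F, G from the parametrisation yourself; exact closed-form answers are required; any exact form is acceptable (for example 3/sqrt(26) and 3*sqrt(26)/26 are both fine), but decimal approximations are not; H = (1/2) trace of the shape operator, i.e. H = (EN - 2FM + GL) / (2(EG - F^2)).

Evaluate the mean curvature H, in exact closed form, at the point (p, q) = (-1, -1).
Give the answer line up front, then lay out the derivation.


Answer: H = sqrt(2)/12

f = 3, f' = 2, f'' = 0, h' = 2, h'' = 0
E = 8, F = 0, G = 9; answer radicand W^2 = 8
unnormalised second-form numerators: l = 0, m = 0, n = 6; L = l/sqrt(8), and similarly M = m/sqrt(W^2), N = n/sqrt(W^2)
H = (E*n - 2*F*m + G*l) / (2*(EG - F^2)*sqrt(W^2)); E*n - 2*F*m + G*l = 48, EG - F^2 = 72, so H = (1/3)/sqrt(8)


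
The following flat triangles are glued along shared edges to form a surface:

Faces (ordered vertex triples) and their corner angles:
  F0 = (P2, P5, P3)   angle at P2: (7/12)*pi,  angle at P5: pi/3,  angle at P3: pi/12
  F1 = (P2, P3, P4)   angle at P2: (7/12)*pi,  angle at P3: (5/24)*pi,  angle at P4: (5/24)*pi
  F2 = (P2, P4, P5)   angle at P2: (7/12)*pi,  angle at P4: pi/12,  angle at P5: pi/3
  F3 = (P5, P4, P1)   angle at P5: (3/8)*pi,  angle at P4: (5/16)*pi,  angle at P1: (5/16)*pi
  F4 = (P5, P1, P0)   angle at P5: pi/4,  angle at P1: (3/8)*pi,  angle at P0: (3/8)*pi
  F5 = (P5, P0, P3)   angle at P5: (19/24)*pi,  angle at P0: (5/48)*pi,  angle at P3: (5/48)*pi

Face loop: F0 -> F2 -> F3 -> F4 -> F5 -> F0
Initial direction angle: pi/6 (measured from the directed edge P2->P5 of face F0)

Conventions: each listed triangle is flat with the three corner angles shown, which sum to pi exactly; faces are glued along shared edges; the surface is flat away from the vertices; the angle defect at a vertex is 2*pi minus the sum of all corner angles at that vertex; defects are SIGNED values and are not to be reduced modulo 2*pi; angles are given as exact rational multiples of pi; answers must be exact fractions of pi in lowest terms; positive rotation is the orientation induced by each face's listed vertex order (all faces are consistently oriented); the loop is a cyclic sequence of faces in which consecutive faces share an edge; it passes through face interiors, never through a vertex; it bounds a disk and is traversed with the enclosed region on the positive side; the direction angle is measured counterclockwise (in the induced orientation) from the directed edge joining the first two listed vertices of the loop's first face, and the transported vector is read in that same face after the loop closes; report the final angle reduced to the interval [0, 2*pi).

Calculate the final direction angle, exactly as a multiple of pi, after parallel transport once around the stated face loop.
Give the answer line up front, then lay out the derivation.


Answer: final direction angle = pi/12

enclosed vertex P5: corner angles sum to (25/12)*pi, defect = 2*pi - (25/12)*pi = -pi/12
summing the enclosed defects onto the initial angle, mod 2*pi in the induced orientation:
final angle = pi/6 - pi/12 = pi/12 (mod 2*pi)


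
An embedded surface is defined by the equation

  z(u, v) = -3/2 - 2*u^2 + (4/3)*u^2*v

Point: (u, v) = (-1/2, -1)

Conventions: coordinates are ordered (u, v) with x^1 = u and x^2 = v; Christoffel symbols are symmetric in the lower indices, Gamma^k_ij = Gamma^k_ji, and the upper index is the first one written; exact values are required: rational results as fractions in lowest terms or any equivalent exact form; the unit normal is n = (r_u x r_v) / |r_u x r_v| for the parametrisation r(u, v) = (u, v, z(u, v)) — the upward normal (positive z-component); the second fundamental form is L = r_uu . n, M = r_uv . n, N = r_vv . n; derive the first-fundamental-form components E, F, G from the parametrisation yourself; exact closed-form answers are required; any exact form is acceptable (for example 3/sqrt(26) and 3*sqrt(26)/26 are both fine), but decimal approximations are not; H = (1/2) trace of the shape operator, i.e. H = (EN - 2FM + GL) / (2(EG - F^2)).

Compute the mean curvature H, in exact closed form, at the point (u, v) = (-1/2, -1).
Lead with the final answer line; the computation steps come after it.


Answer: H = -3*sqrt(110)/605

z_u = 10/3, z_v = 1/3, z_uu = -20/3, z_uv = -4/3, z_vv = 0
E = 109/9, F = 10/9, G = 10/9; answer radicand W^2 = 110/9
unnormalised second-form numerators: l = -20/3, m = -4/3, n = 0; L = l/sqrt(110/9), and similarly M = m/sqrt(W^2), N = n/sqrt(W^2)
H = (E*n - 2*F*m + G*l) / (2*(EG - F^2)*sqrt(W^2)); E*n - 2*F*m + G*l = -40/9, EG - F^2 = 110/9, so H = (-2/11)/sqrt(110/9)


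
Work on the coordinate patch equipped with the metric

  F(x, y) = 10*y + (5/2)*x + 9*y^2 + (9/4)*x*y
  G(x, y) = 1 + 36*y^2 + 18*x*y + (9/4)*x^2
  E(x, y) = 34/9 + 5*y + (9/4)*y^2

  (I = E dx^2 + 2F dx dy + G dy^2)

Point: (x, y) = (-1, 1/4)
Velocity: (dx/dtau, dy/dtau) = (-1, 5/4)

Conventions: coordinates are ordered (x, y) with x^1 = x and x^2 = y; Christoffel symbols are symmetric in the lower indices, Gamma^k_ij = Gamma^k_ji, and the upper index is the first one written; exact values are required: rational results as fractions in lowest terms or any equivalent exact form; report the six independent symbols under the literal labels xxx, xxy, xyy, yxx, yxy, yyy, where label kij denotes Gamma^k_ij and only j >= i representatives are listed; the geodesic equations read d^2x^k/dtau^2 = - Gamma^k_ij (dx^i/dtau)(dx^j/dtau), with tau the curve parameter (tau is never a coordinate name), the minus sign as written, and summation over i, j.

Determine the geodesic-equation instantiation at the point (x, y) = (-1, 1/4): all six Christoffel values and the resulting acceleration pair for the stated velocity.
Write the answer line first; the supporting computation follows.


Answer: Gamma_xxx = 0, Gamma_xxy = 1764/2977, Gamma_xyy = 7056/2977, Gamma_yxx = 0, Gamma_yxy = 0, Gamma_yyy = 0; accelerations (d^2x/dtau^2, d^2y/dtau^2) = (-6615/2977, 0)

E = 2977/576, F = 0, G = 1 at the point
E_x = 0, E_y = 49/8, F_x = 49/16, F_y = 49/4, G_x = 0, G_y = 0
EG - F^2 = 2977/576;  g^inv = (576/2977) * [[1, 0], [0, 2977/576]]
first-kind symbols [ij,l] = (1/2)(d_i g_jl + d_j g_il - d_l g_ij): [xx,x] = E_x/2 = 0, [xx,y] = F_x - E_y/2 = 0, [xy,x] = E_y/2 = 49/16, [xy,y] = G_x/2 = 0, [yy,x] = F_y - G_x/2 = 49/4, [yy,y] = G_y/2 = 0
Gamma^x_ij = (G*[ij,x] - F*[ij,y])/(EG - F^2), Gamma^y_ij = (E*[ij,y] - F*[ij,x])/(EG - F^2)
Gamma_xxx = 0, Gamma_xxy = 1764/2977, Gamma_xyy = 7056/2977, Gamma_yxx = 0, Gamma_yxy = 0, Gamma_yyy = 0
d^2x/dtau^2 = -(Gamma_xxx*(-1)^2 + 2*Gamma_xxy*(-1)*(5/4) + Gamma_xyy*(5/4)^2) = -6615/2977
d^2y/dtau^2 = -(Gamma_yxx*(-1)^2 + 2*Gamma_yxy*(-1)*(5/4) + Gamma_yyy*(5/4)^2) = 0


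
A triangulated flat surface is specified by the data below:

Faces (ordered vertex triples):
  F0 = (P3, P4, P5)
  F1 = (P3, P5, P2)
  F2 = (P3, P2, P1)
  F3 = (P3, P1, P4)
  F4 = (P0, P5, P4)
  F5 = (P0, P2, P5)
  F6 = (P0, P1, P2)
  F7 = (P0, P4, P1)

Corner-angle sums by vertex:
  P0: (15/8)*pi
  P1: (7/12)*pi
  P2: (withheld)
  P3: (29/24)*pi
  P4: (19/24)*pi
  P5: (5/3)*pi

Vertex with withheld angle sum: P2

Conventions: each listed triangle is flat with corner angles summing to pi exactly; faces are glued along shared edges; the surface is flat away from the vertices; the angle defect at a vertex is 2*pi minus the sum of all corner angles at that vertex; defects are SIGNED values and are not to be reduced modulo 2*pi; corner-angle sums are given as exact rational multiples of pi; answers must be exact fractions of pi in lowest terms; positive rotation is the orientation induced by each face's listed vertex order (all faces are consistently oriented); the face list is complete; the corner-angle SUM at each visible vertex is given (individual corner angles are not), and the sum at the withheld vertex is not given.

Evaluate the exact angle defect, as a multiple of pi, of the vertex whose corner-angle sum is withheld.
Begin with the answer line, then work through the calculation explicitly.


Answer: defect(P2) = pi/8

V = 6, E = 12, F = 8; chi = V - E + F = 2
Gauss-Bonnet: total defect = 2*pi*chi = 4*pi; visible defects sum to (31/8)*pi


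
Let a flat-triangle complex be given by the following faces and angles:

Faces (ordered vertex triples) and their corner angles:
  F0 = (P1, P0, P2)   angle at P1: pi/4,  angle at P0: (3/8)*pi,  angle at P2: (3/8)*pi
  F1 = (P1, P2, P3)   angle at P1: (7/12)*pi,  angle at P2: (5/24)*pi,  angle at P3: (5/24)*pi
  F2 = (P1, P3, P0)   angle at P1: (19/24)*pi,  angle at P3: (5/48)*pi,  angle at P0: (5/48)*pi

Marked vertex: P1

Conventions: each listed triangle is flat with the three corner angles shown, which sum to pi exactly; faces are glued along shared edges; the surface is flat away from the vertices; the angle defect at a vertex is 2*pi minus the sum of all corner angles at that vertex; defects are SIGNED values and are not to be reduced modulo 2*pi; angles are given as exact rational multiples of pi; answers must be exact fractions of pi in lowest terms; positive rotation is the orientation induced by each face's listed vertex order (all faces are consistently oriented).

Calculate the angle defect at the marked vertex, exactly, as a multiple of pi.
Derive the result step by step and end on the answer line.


Sum of corner angles at P1: (13/8)*pi
defect = 2*pi - (13/8)*pi

Answer: defect(P1) = (3/8)*pi


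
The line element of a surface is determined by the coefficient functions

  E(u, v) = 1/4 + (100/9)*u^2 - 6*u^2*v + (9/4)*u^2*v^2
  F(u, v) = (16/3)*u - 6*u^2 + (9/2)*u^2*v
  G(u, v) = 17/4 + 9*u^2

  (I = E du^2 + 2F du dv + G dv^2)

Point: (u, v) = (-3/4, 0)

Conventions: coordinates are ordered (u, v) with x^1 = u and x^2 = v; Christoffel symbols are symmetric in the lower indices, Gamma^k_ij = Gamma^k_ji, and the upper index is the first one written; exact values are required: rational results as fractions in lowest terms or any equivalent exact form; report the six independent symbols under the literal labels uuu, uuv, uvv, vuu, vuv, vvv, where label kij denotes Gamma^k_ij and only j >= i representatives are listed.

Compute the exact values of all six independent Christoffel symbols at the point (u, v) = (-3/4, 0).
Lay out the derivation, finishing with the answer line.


E = 13/2, F = -59/8, G = 149/16 at the point
E_u = -50/3, E_v = -27/8, F_u = 43/3, F_v = 81/32, G_u = -27/2, G_v = 0
EG - F^2 = 393/64;  g^inv = (64/393) * [[149/16, 59/8], [59/8, 13/2]]
first-kind symbols [ij,l] = (1/2)(d_i g_jl + d_j g_il - d_l g_ij): [uu,u] = E_u/2 = -25/3, [uu,v] = F_u - E_v/2 = 769/48, [uv,u] = E_v/2 = -27/16, [uv,v] = G_u/2 = -27/4, [vv,u] = F_v - G_u/2 = 297/32, [vv,v] = G_v/2 = 0
Gamma^u_ij = (G*[ij,u] - F*[ij,v])/(EG - F^2), Gamma^v_ij = (E*[ij,v] - F*[ij,u])/(EG - F^2)

Answer: Gamma_uuu = 15571/2358, Gamma_uuv = -5589/524, Gamma_uvv = 14751/1048, Gamma_vuu = 8194/1179, Gamma_vuv = -2403/262, Gamma_vvv = 5841/524


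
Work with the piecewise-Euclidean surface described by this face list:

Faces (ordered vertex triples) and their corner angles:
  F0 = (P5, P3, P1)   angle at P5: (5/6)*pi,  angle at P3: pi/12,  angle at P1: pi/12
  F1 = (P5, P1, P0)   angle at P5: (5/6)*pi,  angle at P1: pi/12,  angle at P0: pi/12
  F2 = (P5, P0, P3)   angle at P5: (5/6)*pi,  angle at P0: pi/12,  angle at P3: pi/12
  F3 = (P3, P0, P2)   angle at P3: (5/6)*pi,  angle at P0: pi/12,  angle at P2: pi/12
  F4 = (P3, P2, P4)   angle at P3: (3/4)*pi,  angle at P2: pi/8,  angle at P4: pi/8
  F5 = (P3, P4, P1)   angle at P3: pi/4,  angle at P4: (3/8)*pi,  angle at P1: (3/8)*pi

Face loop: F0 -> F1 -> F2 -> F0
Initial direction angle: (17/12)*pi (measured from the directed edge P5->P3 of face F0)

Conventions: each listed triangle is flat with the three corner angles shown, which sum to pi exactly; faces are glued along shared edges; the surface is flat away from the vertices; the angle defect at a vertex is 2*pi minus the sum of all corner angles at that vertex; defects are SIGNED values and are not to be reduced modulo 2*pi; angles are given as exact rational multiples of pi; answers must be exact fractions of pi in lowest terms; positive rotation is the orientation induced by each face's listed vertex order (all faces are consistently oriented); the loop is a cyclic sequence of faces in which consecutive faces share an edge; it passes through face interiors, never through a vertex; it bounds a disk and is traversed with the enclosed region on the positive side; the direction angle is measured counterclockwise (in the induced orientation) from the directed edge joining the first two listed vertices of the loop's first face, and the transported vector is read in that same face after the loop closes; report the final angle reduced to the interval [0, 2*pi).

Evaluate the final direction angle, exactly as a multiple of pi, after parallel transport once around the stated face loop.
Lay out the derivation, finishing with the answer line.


enclosed vertex P5: corner angles sum to (5/2)*pi, defect = 2*pi - (5/2)*pi = -pi/2
adding the enclosed defects to the starting angle (mod 2*pi, induced orientation) gives the holonomy
final angle = (17/12)*pi - pi/2 = (11/12)*pi (mod 2*pi)

Answer: final direction angle = (11/12)*pi


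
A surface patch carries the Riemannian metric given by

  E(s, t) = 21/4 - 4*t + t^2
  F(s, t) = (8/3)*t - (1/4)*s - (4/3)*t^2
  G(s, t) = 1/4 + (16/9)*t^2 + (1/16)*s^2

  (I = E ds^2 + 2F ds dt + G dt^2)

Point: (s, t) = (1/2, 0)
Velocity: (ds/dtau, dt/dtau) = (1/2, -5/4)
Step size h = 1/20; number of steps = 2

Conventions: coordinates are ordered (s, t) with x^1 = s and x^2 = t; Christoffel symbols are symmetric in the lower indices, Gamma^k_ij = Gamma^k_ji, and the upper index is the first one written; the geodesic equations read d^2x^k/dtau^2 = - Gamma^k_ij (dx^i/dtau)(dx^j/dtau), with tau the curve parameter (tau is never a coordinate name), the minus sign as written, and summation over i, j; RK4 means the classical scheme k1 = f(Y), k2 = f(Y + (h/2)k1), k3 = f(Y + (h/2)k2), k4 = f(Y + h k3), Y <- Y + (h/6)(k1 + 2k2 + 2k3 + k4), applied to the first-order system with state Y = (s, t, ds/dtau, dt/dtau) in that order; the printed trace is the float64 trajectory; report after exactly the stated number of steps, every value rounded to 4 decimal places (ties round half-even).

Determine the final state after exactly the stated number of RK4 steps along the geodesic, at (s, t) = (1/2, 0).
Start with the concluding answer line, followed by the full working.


Answer: s = 0.5429, t = -0.1351, ds/dtau = 0.3527, dt/dtau = -1.4472

f(Y) = (ds/dtau, dt/dtau, -Gamma^s_ij Y'^i Y'^j, -Gamma^t_ij Y'^i Y'^j) with the Gammas evaluated at the stage position; h = 0.050000; intermediate values shown to 6 dp
step 0: s = 0.5000, t = 0.0000, ds/dtau = 0.5000, dt/dtau = -1.2500
step 1:
  k1: at (s, t) = (0.500000, 0.000000), (ds/dtau, dt/dtau) = (0.500000, -1.250000); Gamma_sss = 0.158640, Gamma_sst = -0.382436, Gamma_stt = 0.507672, Gamma_tss = 6.662890, Gamma_tst = -0.062323, Gamma_ttt = 0.238905; k1 = (0.500000, -1.250000, -1.310943, -2.116915)
  k2: at (s, t) = (0.512500, -0.031250), (ds/dtau, dt/dtau) = (0.467226, -1.302923); Gamma_sss = 0.271415, Gamma_sst = -0.385207, Gamma_stt = 0.513502, Gamma_tss = 6.858033, Gamma_tst = -0.186183, Gamma_ttt = 0.200249; k2 = (0.467226, -1.302923, -1.399972, -2.063739)
  k3: at (s, t) = (0.511681, -0.032573), (ds/dtau, dt/dtau) = (0.465001, -1.301593); Gamma_sss = 0.275905, Gamma_sst = -0.385396, Gamma_stt = 0.513697, Gamma_tss = 6.867564, Gamma_tst = -0.191393, Gamma_ttt = 0.198143; k3 = (0.465001, -1.301593, -1.396451, -2.052305)
  k4: at (s, t) = (0.523250, -0.065080), (ds/dtau, dt/dtau) = (0.430177, -1.352615); Gamma_sss = 0.396698, Gamma_sst = -0.392703, Gamma_stt = 0.518317, Gamma_tss = 7.056685, Gamma_tst = -0.324193, Gamma_ttt = 0.163791; k4 = (0.430177, -1.352615, -1.478705, -1.982798)
  Y <- Y + (h/6)(k1 + 2k2 + 2k3 + k4): s = 0.5233, t = -0.0651, ds/dtau = 0.4301, dt/dtau = -1.3528
step 2:
  k1: at (s, t) = (0.523289, -0.065097), (ds/dtau, dt/dtau) = (0.430146, -1.352765); Gamma_sss = 0.396772, Gamma_sst = -0.392709, Gamma_stt = 0.518320, Gamma_tss = 7.056749, Gamma_tst = -0.324268, Gamma_ttt = 0.163789; k1 = (0.430146, -1.352765, -1.478947, -1.982782)
  k2: at (s, t) = (0.534042, -0.098916), (ds/dtau, dt/dtau) = (0.393172, -1.402335); Gamma_sss = 0.525151, Gamma_sst = -0.404906, Gamma_stt = 0.522016, Gamma_tss = 7.237943, Gamma_tst = -0.465496, Gamma_ttt = 0.134456; k2 = (0.393172, -1.402335, -1.554244, -1.896597)
  k3: at (s, t) = (0.533118, -0.100155), (ds/dtau, dt/dtau) = (0.391290, -1.400180); Gamma_sss = 0.529562, Gamma_sst = -0.405408, Gamma_stt = 0.522098, Gamma_tss = 7.245376, Gamma_tst = -0.470635, Gamma_ttt = 0.132902; k3 = (0.391290, -1.400180, -1.548881, -1.885577)
  k4: at (s, t) = (0.542853, -0.135106), (ds/dtau, dt/dtau) = (0.352702, -1.447044); Gamma_sss = 0.664150, Gamma_sst = -0.423002, Gamma_stt = 0.525105, Gamma_tss = 7.414143, Gamma_tst = -0.618788, Gamma_ttt = 0.109820; k4 = (0.352702, -1.447044, -1.613934, -1.783893)
  Y <- Y + (h/6)(k1 + 2k2 + 2k3 + k4): s = 0.5429, t = -0.1351, ds/dtau = 0.3527, dt/dtau = -1.4472


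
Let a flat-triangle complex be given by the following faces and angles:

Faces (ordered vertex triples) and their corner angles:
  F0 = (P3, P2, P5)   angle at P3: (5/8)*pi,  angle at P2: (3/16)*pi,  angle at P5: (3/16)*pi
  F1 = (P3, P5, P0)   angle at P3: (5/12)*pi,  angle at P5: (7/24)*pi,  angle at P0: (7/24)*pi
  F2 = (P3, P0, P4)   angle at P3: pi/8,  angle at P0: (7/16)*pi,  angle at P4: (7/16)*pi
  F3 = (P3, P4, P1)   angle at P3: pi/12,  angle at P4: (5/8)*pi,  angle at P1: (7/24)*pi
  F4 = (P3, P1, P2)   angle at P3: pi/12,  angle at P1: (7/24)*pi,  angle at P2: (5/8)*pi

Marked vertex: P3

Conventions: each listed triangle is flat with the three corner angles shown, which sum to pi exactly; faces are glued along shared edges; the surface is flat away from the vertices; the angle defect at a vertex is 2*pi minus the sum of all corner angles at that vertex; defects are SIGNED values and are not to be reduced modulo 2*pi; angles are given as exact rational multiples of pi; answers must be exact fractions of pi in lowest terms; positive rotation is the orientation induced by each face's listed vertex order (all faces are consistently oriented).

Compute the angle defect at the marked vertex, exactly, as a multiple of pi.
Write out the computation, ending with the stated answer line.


Sum of corner angles at P3: (4/3)*pi
defect = 2*pi - (4/3)*pi

Answer: defect(P3) = (2/3)*pi


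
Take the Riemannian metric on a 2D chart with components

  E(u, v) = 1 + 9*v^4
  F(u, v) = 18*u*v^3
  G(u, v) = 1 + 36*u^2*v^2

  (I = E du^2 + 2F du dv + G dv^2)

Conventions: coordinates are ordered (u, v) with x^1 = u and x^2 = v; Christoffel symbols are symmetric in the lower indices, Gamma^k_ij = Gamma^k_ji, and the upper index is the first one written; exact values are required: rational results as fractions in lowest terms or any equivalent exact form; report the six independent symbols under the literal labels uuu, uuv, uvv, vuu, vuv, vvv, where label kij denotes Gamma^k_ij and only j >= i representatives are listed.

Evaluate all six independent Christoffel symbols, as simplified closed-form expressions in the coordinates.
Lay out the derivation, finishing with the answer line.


E = 1 + 9*v^4; F = 18*u*v^3; G = 1 + 36*u^2*v^2
Gamma^k_ij = (1/2) g^{kl} (d_i g_jl + d_j g_il - d_l g_ij), with g^inv = (1/(EG-F^2)) [[G, -F], [-F, E]]
first partials: E_u = 0, E_v = 36*v^3, F_u = 18*v^3, F_v = 54*u*v^2, G_u = 72*u*v^2, G_v = 72*u^2*v
D = EG - F^2 = 1 + 9*v^4 + 36*u^2*v^2
expanded: Gamma^u_uu = (G E_u - 2F F_u + F E_v)/(2D), Gamma^u_uv = (G E_v - F G_u)/(2D), Gamma^u_vv = (2G F_v - G G_u - F G_v)/(2D), Gamma^v_uu = (2E F_u - E E_v - F E_u)/(2D), Gamma^v_uv = (E G_u - F E_v)/(2D), Gamma^v_vv = (E G_v - 2F F_v + F G_u)/(2D); substitute and cancel common factors

Answer: Gamma_uuu = 0, Gamma_uuv = 18*v^3/(36*u^2*v^2 + 9*v^4 + 1), Gamma_uvv = 18*u*v^2/(36*u^2*v^2 + 9*v^4 + 1), Gamma_vuu = 0, Gamma_vuv = 36*u*v^2/(36*u^2*v^2 + 9*v^4 + 1), Gamma_vvv = 36*u^2*v/(36*u^2*v^2 + 9*v^4 + 1)


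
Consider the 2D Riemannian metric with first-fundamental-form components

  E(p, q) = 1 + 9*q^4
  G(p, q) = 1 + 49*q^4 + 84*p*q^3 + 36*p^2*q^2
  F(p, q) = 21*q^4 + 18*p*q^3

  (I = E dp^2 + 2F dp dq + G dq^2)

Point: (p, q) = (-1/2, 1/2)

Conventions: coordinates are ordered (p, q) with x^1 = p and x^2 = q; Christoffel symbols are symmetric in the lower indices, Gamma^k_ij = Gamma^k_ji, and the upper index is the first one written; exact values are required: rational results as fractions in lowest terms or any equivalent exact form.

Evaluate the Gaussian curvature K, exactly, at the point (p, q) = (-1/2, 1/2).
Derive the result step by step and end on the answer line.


E = 25/16, F = 3/16, G = 17/16, EG - F^2 = 13/8 at the point
E_p = 0, E_q = 9/2, F_p = 9/4, F_q = 15/4, G_p = 3/2, G_q = 2
E_qq = 27, F_pq = 27/2, G_pp = 18
Evaluate Brioschi's two determinant matrices M1, M2 and divide by (EG - F^2)^2.
M1 = [[-E_qq/2 + F_pq - G_pp/2, E_p/2, F_p - E_q/2], [F_q - G_p/2, E, F], [G_q/2, F, G]] = [[-9, 0, 0], [3, 25/16, 3/16], [1, 3/16, 17/16]]; det M1 = -117/8
M2 = [[0, E_q/2, G_p/2], [E_q/2, E, F], [G_p/2, F, G]] = [[0, 9/4, 3/4], [9/4, 25/16, 3/16], [3/4, 3/16, 17/16]]; det M2 = -45/8
det M1 - det M2 = -9; K = -9 / (13/8)^2 = -576/169

Answer: K = -576/169


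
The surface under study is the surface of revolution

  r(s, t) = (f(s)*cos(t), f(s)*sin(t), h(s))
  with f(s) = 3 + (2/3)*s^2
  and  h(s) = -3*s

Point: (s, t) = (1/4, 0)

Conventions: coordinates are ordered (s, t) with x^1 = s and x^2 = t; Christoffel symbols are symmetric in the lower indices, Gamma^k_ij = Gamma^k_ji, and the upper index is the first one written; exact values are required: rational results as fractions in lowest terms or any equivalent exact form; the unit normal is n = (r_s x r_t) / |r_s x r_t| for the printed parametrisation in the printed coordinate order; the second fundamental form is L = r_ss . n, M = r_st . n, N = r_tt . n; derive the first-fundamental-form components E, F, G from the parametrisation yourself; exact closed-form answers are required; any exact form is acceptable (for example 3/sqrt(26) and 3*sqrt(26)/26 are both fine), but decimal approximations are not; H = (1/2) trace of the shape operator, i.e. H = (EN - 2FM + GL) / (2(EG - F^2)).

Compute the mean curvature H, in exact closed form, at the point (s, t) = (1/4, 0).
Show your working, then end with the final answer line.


f = 73/24, f' = 1/3, f'' = 4/3, h' = -3, h'' = 0
E = 82/9, F = 0, G = 5329/576; answer radicand W^2 = 82/9
unnormalised second-form numerators: l = 4, m = 0, n = -73/8; L = l/sqrt(82/9), and similarly M = m/sqrt(W^2), N = n/sqrt(W^2)
H = (E*n - 2*F*m + G*l) / (2*(EG - F^2)*sqrt(W^2)); E*n - 2*F*m + G*l = -6643/144, EG - F^2 = 218489/2592, so H = (-819/2993)/sqrt(82/9)

Answer: H = -2457*sqrt(82)/245426


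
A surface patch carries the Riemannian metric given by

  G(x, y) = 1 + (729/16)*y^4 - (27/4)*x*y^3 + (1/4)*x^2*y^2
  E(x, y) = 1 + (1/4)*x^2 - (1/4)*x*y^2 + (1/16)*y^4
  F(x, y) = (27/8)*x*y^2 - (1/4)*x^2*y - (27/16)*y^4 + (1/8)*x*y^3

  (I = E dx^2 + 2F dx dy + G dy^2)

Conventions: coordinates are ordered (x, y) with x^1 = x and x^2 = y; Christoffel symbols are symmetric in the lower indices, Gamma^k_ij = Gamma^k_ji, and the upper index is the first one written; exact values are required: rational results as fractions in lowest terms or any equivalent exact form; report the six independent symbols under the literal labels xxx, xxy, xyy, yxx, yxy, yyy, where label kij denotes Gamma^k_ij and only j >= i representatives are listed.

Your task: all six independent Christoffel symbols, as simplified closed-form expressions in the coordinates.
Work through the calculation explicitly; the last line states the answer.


E = 1 + (1/4)*x^2 - (1/4)*x*y^2 + (1/16)*y^4; F = (27/8)*x*y^2 - (1/4)*x^2*y - (27/16)*y^4 + (1/8)*x*y^3; G = 1 + (729/16)*y^4 - (27/4)*x*y^3 + (1/4)*x^2*y^2
Gamma^k_ij = (1/2) g^{kl} (d_i g_jl + d_j g_il - d_l g_ij), with g^inv = (1/(EG-F^2)) [[G, -F], [-F, E]]
first partials: E_x = (1/2)*x - (1/4)*y^2, E_y = -(1/2)*x*y + (1/4)*y^3, F_x = (27/8)*y^2 - (1/2)*x*y + (1/8)*y^3, F_y = (27/4)*x*y - (1/4)*x^2 - (27/4)*y^3 + (3/8)*x*y^2, G_x = -(27/4)*y^3 + (1/2)*x*y^2, G_y = (729/4)*y^3 - (81/4)*x*y^2 + (1/2)*x^2*y
D = EG - F^2 = 1 + (1/4)*x^2 - (1/4)*x*y^2 + (365/8)*y^4 - (27/4)*x*y^3 + (1/4)*x^2*y^2
expanded: Gamma^x_xx = (G E_x - 2F F_x + F E_y)/(2D), Gamma^x_xy = (G E_y - F G_x)/(2D), Gamma^x_yy = (2G F_y - G G_x - F G_y)/(2D), Gamma^y_xx = (2E F_x - E E_y - F E_x)/(2D), Gamma^y_xy = (E G_x - F E_y)/(2D), Gamma^y_yy = (E G_y - 2F F_y + F G_x)/(2D); substitute and cancel common factors

Answer: Gamma_xxx = (2*x - y^2)/(2*x^2*y^2 + 2*x^2 - 54*x*y^3 - 2*x*y^2 + 365*y^4 + 8), Gamma_xxy = (-2*x*y + y^3)/(2*x^2*y^2 + 2*x^2 - 54*x*y^3 - 2*x*y^2 + 365*y^4 + 8), Gamma_xyy = (-2*x^2 + x*y^2 + 54*x*y - 27*y^3)/(2*x^2*y^2 + 2*x^2 - 54*x*y^3 - 2*x*y^2 + 365*y^4 + 8), Gamma_yxx = (-2*x*y + 27*y^2)/(2*x^2*y^2 + 2*x^2 - 54*x*y^3 - 2*x*y^2 + 365*y^4 + 8), Gamma_yxy = (2*x*y^2 - 27*y^3)/(2*x^2*y^2 + 2*x^2 - 54*x*y^3 - 2*x*y^2 + 365*y^4 + 8), Gamma_yyy = (2*x^2*y - 81*x*y^2 + 729*y^3)/(2*x^2*y^2 + 2*x^2 - 54*x*y^3 - 2*x*y^2 + 365*y^4 + 8)


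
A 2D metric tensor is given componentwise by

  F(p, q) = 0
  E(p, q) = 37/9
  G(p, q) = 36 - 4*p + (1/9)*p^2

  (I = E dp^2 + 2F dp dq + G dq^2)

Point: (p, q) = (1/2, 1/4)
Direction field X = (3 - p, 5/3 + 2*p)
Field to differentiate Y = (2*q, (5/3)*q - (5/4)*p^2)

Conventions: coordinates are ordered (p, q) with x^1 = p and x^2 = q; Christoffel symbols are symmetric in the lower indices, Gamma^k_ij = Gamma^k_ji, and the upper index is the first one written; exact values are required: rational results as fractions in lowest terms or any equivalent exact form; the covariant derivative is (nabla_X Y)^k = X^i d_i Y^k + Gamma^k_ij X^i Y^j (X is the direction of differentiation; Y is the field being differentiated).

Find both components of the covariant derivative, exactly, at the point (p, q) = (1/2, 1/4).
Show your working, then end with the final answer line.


E = 37/9, F = 0, G = 1225/36 at the point
E_p = 0, E_q = 0, F_p = 0, F_q = 0, G_p = -35/9, G_q = 0
EG - F^2 = 45325/324;  g^inv = (324/45325) * [[1225/36, 0], [0, 37/9]]
first-kind symbols [ij,l] = (1/2)(d_i g_jl + d_j g_il - d_l g_ij): [pp,p] = E_p/2 = 0, [pp,q] = F_p - E_q/2 = 0, [pq,p] = E_q/2 = 0, [pq,q] = G_p/2 = -35/18, [qq,p] = F_q - G_p/2 = 35/18, [qq,q] = G_q/2 = 0
Gamma^p_ij = (G*[ij,p] - F*[ij,q])/(EG - F^2), Gamma^q_ij = (E*[ij,q] - F*[ij,p])/(EG - F^2)
Gamma_ppp = 0, Gamma_ppq = 0, Gamma_pqq = 35/74, Gamma_qpp = 0, Gamma_qpq = -2/35, Gamma_qqq = 0
X = (5/2, 8/3), Y = (1/2, 5/48) at the point

Answer: (nabla_X Y)^p = 7279/1332, (nabla_X Y)^q = 6191/5040


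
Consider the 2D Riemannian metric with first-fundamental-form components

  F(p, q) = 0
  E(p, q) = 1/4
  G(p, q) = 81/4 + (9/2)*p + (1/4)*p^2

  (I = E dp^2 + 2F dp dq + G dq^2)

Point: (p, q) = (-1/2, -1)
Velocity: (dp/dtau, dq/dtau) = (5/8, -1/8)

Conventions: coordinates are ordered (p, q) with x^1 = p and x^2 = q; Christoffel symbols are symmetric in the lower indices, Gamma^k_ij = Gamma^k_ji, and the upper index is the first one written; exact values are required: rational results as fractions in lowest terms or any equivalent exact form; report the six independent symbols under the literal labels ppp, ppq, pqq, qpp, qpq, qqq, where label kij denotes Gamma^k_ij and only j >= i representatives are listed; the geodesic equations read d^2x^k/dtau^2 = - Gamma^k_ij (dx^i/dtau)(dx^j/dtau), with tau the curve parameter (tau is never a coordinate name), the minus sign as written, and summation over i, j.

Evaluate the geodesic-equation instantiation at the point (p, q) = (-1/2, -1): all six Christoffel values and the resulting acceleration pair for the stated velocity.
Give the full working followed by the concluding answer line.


E = 1/4, F = 0, G = 289/16 at the point
E_p = 0, E_q = 0, F_p = 0, F_q = 0, G_p = 17/4, G_q = 0
EG - F^2 = 289/64;  g^inv = (64/289) * [[289/16, 0], [0, 1/4]]
first-kind symbols [ij,l] = (1/2)(d_i g_jl + d_j g_il - d_l g_ij): [pp,p] = E_p/2 = 0, [pp,q] = F_p - E_q/2 = 0, [pq,p] = E_q/2 = 0, [pq,q] = G_p/2 = 17/8, [qq,p] = F_q - G_p/2 = -17/8, [qq,q] = G_q/2 = 0
Gamma^p_ij = (G*[ij,p] - F*[ij,q])/(EG - F^2), Gamma^q_ij = (E*[ij,q] - F*[ij,p])/(EG - F^2)
Gamma_ppp = 0, Gamma_ppq = 0, Gamma_pqq = -17/2, Gamma_qpp = 0, Gamma_qpq = 2/17, Gamma_qqq = 0
d^2p/dtau^2 = -(Gamma_ppp*(5/8)^2 + 2*Gamma_ppq*(5/8)*(-1/8) + Gamma_pqq*(-1/8)^2) = 17/128
d^2q/dtau^2 = -(Gamma_qpp*(5/8)^2 + 2*Gamma_qpq*(5/8)*(-1/8) + Gamma_qqq*(-1/8)^2) = 5/272

Answer: Gamma_ppp = 0, Gamma_ppq = 0, Gamma_pqq = -17/2, Gamma_qpp = 0, Gamma_qpq = 2/17, Gamma_qqq = 0; accelerations (d^2p/dtau^2, d^2q/dtau^2) = (17/128, 5/272)


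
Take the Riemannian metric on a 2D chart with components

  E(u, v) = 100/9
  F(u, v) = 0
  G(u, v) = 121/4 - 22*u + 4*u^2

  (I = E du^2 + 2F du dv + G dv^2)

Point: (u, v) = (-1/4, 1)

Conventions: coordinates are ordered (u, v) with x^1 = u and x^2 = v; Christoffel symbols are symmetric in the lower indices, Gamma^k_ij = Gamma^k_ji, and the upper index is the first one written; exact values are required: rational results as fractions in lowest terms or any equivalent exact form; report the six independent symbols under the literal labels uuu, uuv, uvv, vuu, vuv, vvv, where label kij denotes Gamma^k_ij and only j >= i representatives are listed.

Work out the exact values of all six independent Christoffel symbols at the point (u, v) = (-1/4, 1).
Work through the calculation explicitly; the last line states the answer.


E = 100/9, F = 0, G = 36 at the point
E_u = 0, E_v = 0, F_u = 0, F_v = 0, G_u = -24, G_v = 0
EG - F^2 = 400;  g^inv = (1/400) * [[36, 0], [0, 100/9]]
first-kind symbols [ij,l] = (1/2)(d_i g_jl + d_j g_il - d_l g_ij): [uu,u] = E_u/2 = 0, [uu,v] = F_u - E_v/2 = 0, [uv,u] = E_v/2 = 0, [uv,v] = G_u/2 = -12, [vv,u] = F_v - G_u/2 = 12, [vv,v] = G_v/2 = 0
Gamma^u_ij = (G*[ij,u] - F*[ij,v])/(EG - F^2), Gamma^v_ij = (E*[ij,v] - F*[ij,u])/(EG - F^2)

Answer: Gamma_uuu = 0, Gamma_uuv = 0, Gamma_uvv = 27/25, Gamma_vuu = 0, Gamma_vuv = -1/3, Gamma_vvv = 0


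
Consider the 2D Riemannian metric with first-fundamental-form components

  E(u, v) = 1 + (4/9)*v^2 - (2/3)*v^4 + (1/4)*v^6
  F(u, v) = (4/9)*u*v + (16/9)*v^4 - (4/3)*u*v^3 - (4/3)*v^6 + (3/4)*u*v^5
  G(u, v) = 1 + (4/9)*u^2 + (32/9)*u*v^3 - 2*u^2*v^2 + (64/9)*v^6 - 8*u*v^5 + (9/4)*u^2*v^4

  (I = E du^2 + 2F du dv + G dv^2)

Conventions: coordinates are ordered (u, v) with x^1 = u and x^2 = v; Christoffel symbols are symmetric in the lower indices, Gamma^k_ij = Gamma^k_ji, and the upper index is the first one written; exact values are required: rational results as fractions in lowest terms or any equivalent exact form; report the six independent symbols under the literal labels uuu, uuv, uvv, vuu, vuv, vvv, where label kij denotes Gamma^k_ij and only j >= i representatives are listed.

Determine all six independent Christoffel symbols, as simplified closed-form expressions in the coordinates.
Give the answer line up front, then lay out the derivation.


Answer: Gamma_uuu = 0, Gamma_uuv = (27*v^5 - 48*v^3 + 16*v)/(81*u^2*v^4 - 72*u^2*v^2 + 16*u^2 - 288*u*v^5 + 128*u*v^3 + 265*v^6 - 24*v^4 + 16*v^2 + 36), Gamma_uvv = (54*u*v^4 - 72*u*v^2 - 144*v^5 + 192*v^3)/(81*u^2*v^4 - 72*u^2*v^2 + 16*u^2 - 288*u*v^5 + 128*u*v^3 + 265*v^6 - 24*v^4 + 16*v^2 + 36), Gamma_vuu = 0, Gamma_vuv = (81*u*v^4 - 72*u*v^2 + 16*u - 144*v^5 + 64*v^3)/(81*u^2*v^4 - 72*u^2*v^2 + 16*u^2 - 288*u*v^5 + 128*u*v^3 + 265*v^6 - 24*v^4 + 16*v^2 + 36), Gamma_vvv = (162*u^2*v^3 - 72*u^2*v - 720*u*v^4 + 192*u*v^2 + 768*v^5)/(81*u^2*v^4 - 72*u^2*v^2 + 16*u^2 - 288*u*v^5 + 128*u*v^3 + 265*v^6 - 24*v^4 + 16*v^2 + 36)

E = 1 + (4/9)*v^2 - (2/3)*v^4 + (1/4)*v^6; F = (4/9)*u*v + (16/9)*v^4 - (4/3)*u*v^3 - (4/3)*v^6 + (3/4)*u*v^5; G = 1 + (4/9)*u^2 + (32/9)*u*v^3 - 2*u^2*v^2 + (64/9)*v^6 - 8*u*v^5 + (9/4)*u^2*v^4
Gamma^k_ij = (1/2) g^{kl} (d_i g_jl + d_j g_il - d_l g_ij), with g^inv = (1/(EG-F^2)) [[G, -F], [-F, E]]
first partials: E_u = 0, E_v = (8/9)*v - (8/3)*v^3 + (3/2)*v^5, F_u = (4/9)*v - (4/3)*v^3 + (3/4)*v^5, F_v = (4/9)*u + (64/9)*v^3 - 4*u*v^2 - 8*v^5 + (15/4)*u*v^4, G_u = (8/9)*u + (32/9)*v^3 - 4*u*v^2 - 8*v^5 + (9/2)*u*v^4, G_v = (32/3)*u*v^2 - 4*u^2*v + (128/3)*v^5 - 40*u*v^4 + 9*u^2*v^3
D = EG - F^2 = 1 + (4/9)*v^2 + (4/9)*u^2 - (2/3)*v^4 + (32/9)*u*v^3 - 2*u^2*v^2 + (265/36)*v^6 - 8*u*v^5 + (9/4)*u^2*v^4
expanded: Gamma^u_uu = (G E_u - 2F F_u + F E_v)/(2D), Gamma^u_uv = (G E_v - F G_u)/(2D), Gamma^u_vv = (2G F_v - G G_u - F G_v)/(2D), Gamma^v_uu = (2E F_u - E E_v - F E_u)/(2D), Gamma^v_uv = (E G_u - F E_v)/(2D), Gamma^v_vv = (E G_v - 2F F_v + F G_u)/(2D); substitute and cancel common factors


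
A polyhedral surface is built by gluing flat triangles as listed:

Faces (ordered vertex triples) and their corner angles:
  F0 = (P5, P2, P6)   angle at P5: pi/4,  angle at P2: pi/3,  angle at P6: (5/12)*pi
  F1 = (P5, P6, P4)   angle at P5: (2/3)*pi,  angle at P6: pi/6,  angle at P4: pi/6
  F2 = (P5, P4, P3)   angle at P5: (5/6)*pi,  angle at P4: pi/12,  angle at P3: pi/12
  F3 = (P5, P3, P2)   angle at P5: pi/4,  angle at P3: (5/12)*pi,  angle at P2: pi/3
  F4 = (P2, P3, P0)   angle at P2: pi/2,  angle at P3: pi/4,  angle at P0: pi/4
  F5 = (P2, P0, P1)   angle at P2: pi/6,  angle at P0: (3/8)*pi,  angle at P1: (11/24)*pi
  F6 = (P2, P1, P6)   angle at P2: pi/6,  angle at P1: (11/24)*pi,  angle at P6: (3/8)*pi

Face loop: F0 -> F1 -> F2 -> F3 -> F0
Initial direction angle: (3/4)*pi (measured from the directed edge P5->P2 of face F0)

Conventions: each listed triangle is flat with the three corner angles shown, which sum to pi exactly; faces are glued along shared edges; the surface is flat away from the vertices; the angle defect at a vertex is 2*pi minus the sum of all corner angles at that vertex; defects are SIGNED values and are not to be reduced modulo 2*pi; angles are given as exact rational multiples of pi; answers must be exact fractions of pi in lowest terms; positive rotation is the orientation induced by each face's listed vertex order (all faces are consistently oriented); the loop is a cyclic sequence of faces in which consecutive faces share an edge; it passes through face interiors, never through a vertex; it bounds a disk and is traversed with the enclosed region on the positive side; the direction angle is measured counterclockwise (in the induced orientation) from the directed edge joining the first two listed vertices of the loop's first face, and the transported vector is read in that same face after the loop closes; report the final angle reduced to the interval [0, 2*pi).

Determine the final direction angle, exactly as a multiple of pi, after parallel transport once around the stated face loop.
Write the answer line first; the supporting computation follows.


Answer: final direction angle = (3/4)*pi

enclosed vertex P5: corner angles sum to 2*pi, defect = 2*pi - 2*pi = 0
summing the enclosed defects onto the initial angle, mod 2*pi in the induced orientation:
final angle = (3/4)*pi + 0 = (3/4)*pi (mod 2*pi)


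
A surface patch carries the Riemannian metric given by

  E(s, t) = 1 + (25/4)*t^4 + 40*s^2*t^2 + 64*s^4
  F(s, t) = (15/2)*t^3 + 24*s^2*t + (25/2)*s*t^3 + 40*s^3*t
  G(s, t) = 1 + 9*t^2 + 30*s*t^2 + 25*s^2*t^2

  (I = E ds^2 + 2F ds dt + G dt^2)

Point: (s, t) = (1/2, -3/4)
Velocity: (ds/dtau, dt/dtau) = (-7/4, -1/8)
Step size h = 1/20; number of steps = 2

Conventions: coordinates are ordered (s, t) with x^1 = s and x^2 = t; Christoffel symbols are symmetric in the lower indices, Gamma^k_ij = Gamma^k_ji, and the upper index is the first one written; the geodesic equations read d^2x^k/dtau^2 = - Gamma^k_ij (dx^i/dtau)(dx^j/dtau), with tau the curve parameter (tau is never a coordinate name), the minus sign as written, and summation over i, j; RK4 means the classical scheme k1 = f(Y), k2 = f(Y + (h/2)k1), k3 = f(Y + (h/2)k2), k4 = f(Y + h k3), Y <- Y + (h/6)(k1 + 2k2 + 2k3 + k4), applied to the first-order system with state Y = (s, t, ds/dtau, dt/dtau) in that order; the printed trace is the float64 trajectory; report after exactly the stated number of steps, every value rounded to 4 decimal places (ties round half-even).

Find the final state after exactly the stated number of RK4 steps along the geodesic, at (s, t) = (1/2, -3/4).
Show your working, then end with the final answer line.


f(Y) = (ds/dtau, dt/dtau, -Gamma^s_ij Y'^i Y'^j, -Gamma^t_ij Y'^i Y'^j) with the Gammas evaluated at the stage position; h = 0.050000; intermediate values shown to 6 dp
step 0: s = 0.5000, t = -0.7500, ds/dtau = -1.7500, dt/dtau = -0.1250
step 1:
  k1: at (s, t) = (0.500000, -0.750000), (ds/dtau, dt/dtau) = (-1.750000, -0.125000); Gamma_sss = 0.920044, Gamma_sst = -0.431270, Gamma_stt = 0.632530, Gamma_tss = -1.114181, Gamma_tst = 0.522272, Gamma_ttt = -0.766000; k1 = (-1.750000, -0.125000, -2.638836, 3.195654)
  k2: at (s, t) = (0.456250, -0.753125), (ds/dtau, dt/dtau) = (-1.815971, -0.045109); Gamma_sss = 0.854951, Gamma_sst = -0.441017, Gamma_stt = 0.618522, Gamma_tss = -1.102880, Gamma_tst = 0.568909, Gamma_ttt = -0.797889; k2 = (-1.815971, -0.045109, -2.748420, 3.545442)
  k3: at (s, t) = (0.454601, -0.751128), (ds/dtau, dt/dtau) = (-1.818711, -0.036364); Gamma_sss = 0.854677, Gamma_sst = -0.441302, Gamma_stt = 0.619598, Gamma_tss = -1.104884, Gamma_tst = 0.570493, Gamma_ttt = -0.800985; k3 = (-1.818711, -0.036364, -2.769468, 3.580232)
  k4: at (s, t) = (0.409064, -0.751818), (ds/dtau, dt/dtau) = (-1.888473, 0.054012); Gamma_sss = 0.784412, Gamma_sst = -0.450521, Gamma_stt = 0.604674, Gamma_tss = -1.081279, Gamma_tst = 0.621024, Gamma_ttt = -0.833518; k4 = (-1.888473, 0.054012, -2.891144, 3.985318)
  Y <- Y + (h/6)(k1 + 2k2 + 2k3 + k4): s = 0.4091, t = -0.7519, ds/dtau = -1.8880, dt/dtau = 0.0536
step 2:
  k1: at (s, t) = (0.409101, -0.751949), (ds/dtau, dt/dtau) = (-1.888048, 0.053603); Gamma_sss = 0.784347, Gamma_sst = -0.450522, Gamma_stt = 0.604591, Gamma_tss = -1.081128, Gamma_tst = 0.620990, Gamma_ttt = -0.833357; k1 = (-1.888048, 0.053603, -2.888907, 3.982012)
  k2: at (s, t) = (0.361900, -0.750609), (ds/dtau, dt/dtau) = (-1.960271, 0.153153); Gamma_sss = 0.708813, Gamma_sst = -0.459417, Gamma_stt = 0.588739, Gamma_tss = -1.041748, Gamma_tst = 0.675209, Gamma_ttt = -0.865275; k2 = (-1.960271, 0.153153, -3.013392, 4.428804)
  k3: at (s, t) = (0.360095, -0.748121), (ds/dtau, dt/dtau) = (-1.963383, 0.164323); Gamma_sss = 0.707770, Gamma_sst = -0.459512, Gamma_stt = 0.589712, Gamma_tss = -1.043209, Gamma_tst = 0.677293, Gamma_ttt = -0.869198; k3 = (-1.963383, 0.164323, -3.040790, 4.481937)
  k4: at (s, t) = (0.310932, -0.743733), (ds/dtau, dt/dtau) = (-2.040087, 0.277699); Gamma_sss = 0.626435, Gamma_sst = -0.468250, Gamma_stt = 0.573517, Gamma_tss = -0.984111, Gamma_tst = 0.735607, Gamma_ttt = -0.900979; k4 = (-2.040087, 0.277699, -3.181978, 4.998798)
  Y <- Y + (h/6)(k1 + 2k2 + 2k3 + k4): s = 0.3110, t = -0.7439, ds/dtau = -2.0395, dt/dtau = 0.2770

Answer: s = 0.3110, t = -0.7439, ds/dtau = -2.0395, dt/dtau = 0.2770
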